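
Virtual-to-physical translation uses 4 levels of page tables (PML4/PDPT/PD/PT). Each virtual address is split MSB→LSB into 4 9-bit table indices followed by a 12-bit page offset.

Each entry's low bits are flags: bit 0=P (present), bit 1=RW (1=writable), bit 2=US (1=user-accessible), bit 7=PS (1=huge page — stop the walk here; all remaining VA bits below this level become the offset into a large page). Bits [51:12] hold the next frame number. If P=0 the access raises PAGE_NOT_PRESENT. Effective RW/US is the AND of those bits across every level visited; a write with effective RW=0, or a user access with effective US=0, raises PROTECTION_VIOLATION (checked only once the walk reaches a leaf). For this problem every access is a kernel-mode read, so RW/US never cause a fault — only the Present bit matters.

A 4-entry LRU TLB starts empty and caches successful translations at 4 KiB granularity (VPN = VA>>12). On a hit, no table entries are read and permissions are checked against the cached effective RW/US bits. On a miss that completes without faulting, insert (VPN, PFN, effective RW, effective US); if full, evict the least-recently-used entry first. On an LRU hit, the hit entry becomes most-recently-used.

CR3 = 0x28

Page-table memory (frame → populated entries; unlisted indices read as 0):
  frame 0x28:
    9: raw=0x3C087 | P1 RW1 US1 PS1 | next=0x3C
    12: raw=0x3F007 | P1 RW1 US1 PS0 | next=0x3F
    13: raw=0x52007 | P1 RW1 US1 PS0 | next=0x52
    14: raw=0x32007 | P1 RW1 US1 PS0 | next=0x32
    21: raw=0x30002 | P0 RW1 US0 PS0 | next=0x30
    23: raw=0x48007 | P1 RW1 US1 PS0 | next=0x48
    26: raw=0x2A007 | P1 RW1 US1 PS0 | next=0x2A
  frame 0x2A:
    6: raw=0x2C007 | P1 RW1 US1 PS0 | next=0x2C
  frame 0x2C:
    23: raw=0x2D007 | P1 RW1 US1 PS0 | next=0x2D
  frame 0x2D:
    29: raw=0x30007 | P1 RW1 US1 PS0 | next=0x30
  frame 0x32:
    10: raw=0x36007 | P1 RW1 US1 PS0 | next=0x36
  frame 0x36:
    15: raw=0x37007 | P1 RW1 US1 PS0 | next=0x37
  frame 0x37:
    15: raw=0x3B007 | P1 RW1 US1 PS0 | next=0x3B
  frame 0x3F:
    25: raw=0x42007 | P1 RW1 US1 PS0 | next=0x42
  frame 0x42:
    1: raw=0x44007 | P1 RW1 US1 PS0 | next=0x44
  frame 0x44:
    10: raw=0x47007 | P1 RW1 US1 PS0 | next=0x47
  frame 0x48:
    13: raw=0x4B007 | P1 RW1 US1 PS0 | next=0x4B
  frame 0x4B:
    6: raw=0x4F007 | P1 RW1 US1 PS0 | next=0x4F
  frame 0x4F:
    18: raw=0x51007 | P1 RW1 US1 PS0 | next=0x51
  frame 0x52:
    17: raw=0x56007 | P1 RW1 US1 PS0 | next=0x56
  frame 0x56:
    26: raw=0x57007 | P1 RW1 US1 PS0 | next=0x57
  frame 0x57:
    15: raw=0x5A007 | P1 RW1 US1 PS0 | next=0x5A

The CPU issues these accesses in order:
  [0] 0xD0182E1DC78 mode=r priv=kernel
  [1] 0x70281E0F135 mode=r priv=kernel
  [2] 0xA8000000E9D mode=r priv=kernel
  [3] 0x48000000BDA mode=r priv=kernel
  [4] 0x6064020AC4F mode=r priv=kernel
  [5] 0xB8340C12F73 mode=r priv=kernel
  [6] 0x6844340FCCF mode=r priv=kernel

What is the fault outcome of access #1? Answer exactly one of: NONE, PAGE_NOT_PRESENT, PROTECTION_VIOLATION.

Per-access translation:
#0 VA=0xD0182E1DC78 (r,kernel):
  L0 @0x28[26] → 0x2A007  P=1,RW=1,US=1,PS=0
  L1 @0x2A[6] → 0x2C007  P=1,RW=1,US=1,PS=0
  L2 @0x2C[23] → 0x2D007  P=1,RW=1,US=1,PS=0
  L3 @0x2D[29] → 0x30007  P=1,RW=1,US=1,PS=0
  → PA=0x30C78  (4 entries read)
#1 VA=0x70281E0F135 (r,kernel):
  L0 @0x28[14] → 0x32007  P=1,RW=1,US=1,PS=0
  L1 @0x32[10] → 0x36007  P=1,RW=1,US=1,PS=0
  L2 @0x36[15] → 0x37007  P=1,RW=1,US=1,PS=0
  L3 @0x37[15] → 0x3B007  P=1,RW=1,US=1,PS=0
  → PA=0x3B135  (4 entries read)
#2 VA=0xA8000000E9D (r,kernel):
  L0 @0x28[21] → 0x30002  P=0,RW=1,US=0,PS=0
  ⇒ fault: PAGE_NOT_PRESENT  — 1 lookups
#3 VA=0x48000000BDA (r,kernel):
  L0 @0x28[9] → 0x3C087  P=1,RW=1,US=1,PS=1
  → PA=0x3CBDA (huge @L0)  (1 entries read)
#4 VA=0x6064020AC4F (r,kernel):
  L0 @0x28[12] → 0x3F007  P=1,RW=1,US=1,PS=0
  L1 @0x3F[25] → 0x42007  P=1,RW=1,US=1,PS=0
  L2 @0x42[1] → 0x44007  P=1,RW=1,US=1,PS=0
  L3 @0x44[10] → 0x47007  P=1,RW=1,US=1,PS=0
  → PA=0x47C4F  (4 entries read)
#5 VA=0xB8340C12F73 (r,kernel):
  L0 @0x28[23] → 0x48007  P=1,RW=1,US=1,PS=0
  L1 @0x48[13] → 0x4B007  P=1,RW=1,US=1,PS=0
  L2 @0x4B[6] → 0x4F007  P=1,RW=1,US=1,PS=0
  L3 @0x4F[18] → 0x51007  P=1,RW=1,US=1,PS=0
  → PA=0x51F73  (4 entries read)
#6 VA=0x6844340FCCF (r,kernel):
  L0 @0x28[13] → 0x52007  P=1,RW=1,US=1,PS=0
  L1 @0x52[17] → 0x56007  P=1,RW=1,US=1,PS=0
  L2 @0x56[26] → 0x57007  P=1,RW=1,US=1,PS=0
  L3 @0x57[15] → 0x5A007  P=1,RW=1,US=1,PS=0
  → PA=0x5ACCF  (4 entries read)

Access #1 fault: NONE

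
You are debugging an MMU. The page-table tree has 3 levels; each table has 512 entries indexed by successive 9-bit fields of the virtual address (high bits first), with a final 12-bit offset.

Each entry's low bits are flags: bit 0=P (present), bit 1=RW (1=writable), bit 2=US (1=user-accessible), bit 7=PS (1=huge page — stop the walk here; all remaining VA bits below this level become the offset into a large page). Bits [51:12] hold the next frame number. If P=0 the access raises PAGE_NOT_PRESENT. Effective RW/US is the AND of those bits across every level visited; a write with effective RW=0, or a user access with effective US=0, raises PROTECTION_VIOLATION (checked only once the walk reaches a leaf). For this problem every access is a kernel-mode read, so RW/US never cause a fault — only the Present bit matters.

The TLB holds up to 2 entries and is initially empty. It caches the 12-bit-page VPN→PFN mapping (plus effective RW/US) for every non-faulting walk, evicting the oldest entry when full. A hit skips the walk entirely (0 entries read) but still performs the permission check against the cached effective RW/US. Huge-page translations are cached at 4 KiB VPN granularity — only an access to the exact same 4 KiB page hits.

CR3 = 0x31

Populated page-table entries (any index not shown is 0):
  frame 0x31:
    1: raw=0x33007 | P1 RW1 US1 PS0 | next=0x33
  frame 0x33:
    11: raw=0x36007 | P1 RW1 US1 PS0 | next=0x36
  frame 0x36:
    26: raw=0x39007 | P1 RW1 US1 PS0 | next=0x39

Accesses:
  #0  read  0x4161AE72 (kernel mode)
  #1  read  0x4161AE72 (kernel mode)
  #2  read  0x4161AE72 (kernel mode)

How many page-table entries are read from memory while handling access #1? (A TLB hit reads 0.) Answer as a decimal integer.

Trace:
#0 VA=0x4161AE72 (r,kernel):
  L0: frame=0x31 idx=1 entry=0x33007 [P=1 RW=1 US=1 PS=0]
  L1: frame=0x33 idx=11 entry=0x36007 [P=1 RW=1 US=1 PS=0]
  L2: frame=0x36 idx=26 entry=0x39007 [P=1 RW=1 US=1 PS=0]
  ✓ 0x39E72  — 3 lookups
#1 VA=0x4161AE72 (r,kernel):
  TLB hit vpn=0x4161A → PA=0x39E72
#2 VA=0x4161AE72 (r,kernel):
  TLB hit vpn=0x4161A → PA=0x39E72

Entries read for #1: 0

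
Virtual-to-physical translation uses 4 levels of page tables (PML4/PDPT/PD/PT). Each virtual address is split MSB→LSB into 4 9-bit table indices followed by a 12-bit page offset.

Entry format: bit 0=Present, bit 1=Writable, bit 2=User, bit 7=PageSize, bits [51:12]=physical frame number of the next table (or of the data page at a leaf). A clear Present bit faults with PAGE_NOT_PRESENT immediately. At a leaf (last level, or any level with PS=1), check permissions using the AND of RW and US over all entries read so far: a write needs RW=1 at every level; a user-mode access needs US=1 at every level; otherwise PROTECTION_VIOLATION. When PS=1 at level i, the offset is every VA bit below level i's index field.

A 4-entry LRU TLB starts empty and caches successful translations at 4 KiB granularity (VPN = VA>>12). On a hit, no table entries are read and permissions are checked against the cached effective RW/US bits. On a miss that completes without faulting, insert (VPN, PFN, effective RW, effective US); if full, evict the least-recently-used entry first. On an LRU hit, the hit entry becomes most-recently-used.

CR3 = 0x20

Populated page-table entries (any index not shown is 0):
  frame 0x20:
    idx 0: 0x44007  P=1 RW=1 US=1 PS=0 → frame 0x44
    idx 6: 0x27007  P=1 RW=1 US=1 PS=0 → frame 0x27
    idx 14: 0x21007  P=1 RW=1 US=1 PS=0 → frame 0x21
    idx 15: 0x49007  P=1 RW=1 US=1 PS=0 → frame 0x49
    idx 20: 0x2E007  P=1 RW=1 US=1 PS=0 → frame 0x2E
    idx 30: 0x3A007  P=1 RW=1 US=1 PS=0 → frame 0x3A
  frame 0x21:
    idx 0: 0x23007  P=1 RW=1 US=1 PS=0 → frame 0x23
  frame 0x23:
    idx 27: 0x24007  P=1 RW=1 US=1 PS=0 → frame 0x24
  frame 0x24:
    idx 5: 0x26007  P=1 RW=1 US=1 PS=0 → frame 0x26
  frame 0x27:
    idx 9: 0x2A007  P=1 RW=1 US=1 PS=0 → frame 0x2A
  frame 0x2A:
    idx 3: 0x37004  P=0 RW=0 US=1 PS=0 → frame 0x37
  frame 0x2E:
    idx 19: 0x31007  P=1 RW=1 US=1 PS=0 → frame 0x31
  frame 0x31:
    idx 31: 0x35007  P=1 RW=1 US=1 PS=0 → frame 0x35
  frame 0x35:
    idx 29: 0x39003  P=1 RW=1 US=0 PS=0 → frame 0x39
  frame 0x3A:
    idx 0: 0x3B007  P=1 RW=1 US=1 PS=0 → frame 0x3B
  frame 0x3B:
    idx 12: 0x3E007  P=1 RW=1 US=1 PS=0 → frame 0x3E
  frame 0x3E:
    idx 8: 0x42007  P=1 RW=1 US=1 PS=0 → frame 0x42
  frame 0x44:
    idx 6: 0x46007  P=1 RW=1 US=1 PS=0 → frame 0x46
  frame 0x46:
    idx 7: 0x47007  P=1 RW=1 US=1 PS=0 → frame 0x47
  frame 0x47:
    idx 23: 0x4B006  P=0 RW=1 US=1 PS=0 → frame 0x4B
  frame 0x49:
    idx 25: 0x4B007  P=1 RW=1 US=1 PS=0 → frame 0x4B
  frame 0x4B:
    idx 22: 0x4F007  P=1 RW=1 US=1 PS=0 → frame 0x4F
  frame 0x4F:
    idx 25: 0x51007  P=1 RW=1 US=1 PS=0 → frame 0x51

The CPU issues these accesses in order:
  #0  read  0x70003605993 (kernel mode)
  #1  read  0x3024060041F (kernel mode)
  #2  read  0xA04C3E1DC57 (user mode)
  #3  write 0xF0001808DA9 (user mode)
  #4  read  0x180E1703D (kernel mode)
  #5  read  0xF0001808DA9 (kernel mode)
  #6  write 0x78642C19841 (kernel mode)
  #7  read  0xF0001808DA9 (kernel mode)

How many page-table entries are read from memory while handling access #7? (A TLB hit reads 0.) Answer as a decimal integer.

Trace:
#0 VA=0x70003605993 (r,kernel):
  L0: frame=0x20 idx=14 entry=0x21007 [P=1 RW=1 US=1 PS=0]
  L1: frame=0x21 idx=0 entry=0x23007 [P=1 RW=1 US=1 PS=0]
  L2: frame=0x23 idx=27 entry=0x24007 [P=1 RW=1 US=1 PS=0]
  L3: frame=0x24 idx=5 entry=0x26007 [P=1 RW=1 US=1 PS=0]
  → PA=0x26993  (4 entries read)
#1 VA=0x3024060041F (r,kernel):
  L0: frame=0x20 idx=6 entry=0x27007 [P=1 RW=1 US=1 PS=0]
  L1: frame=0x27 idx=9 entry=0x2A007 [P=1 RW=1 US=1 PS=0]
  L2: frame=0x2A idx=3 entry=0x37004 [P=0 RW=0 US=1 PS=0]
  ⇒ fault: PAGE_NOT_PRESENT  — 3 lookups
#2 VA=0xA04C3E1DC57 (r,user):
  L0: frame=0x20 idx=20 entry=0x2E007 [P=1 RW=1 US=1 PS=0]
  L1: frame=0x2E idx=19 entry=0x31007 [P=1 RW=1 US=1 PS=0]
  L2: frame=0x31 idx=31 entry=0x35007 [P=1 RW=1 US=1 PS=0]
  L3: frame=0x35 idx=29 entry=0x39003 [P=1 RW=1 US=0 PS=0]
  ⇒ fault: PROTECTION_VIOLATION  — 4 lookups
#3 VA=0xF0001808DA9 (w,user):
  L0: frame=0x20 idx=30 entry=0x3A007 [P=1 RW=1 US=1 PS=0]
  L1: frame=0x3A idx=0 entry=0x3B007 [P=1 RW=1 US=1 PS=0]
  L2: frame=0x3B idx=12 entry=0x3E007 [P=1 RW=1 US=1 PS=0]
  L3: frame=0x3E idx=8 entry=0x42007 [P=1 RW=1 US=1 PS=0]
  → PA=0x42DA9  (4 entries read)
#4 VA=0x180E1703D (r,kernel):
  L0: frame=0x20 idx=0 entry=0x44007 [P=1 RW=1 US=1 PS=0]
  L1: frame=0x44 idx=6 entry=0x46007 [P=1 RW=1 US=1 PS=0]
  L2: frame=0x46 idx=7 entry=0x47007 [P=1 RW=1 US=1 PS=0]
  L3: frame=0x47 idx=23 entry=0x4B006 [P=0 RW=1 US=1 PS=0]
  ⇒ fault: PAGE_NOT_PRESENT  — 4 lookups
#5 VA=0xF0001808DA9 (r,kernel):
  TLB hit vpn=0xF0001808 → PA=0x42DA9
#6 VA=0x78642C19841 (w,kernel):
  L0: frame=0x20 idx=15 entry=0x49007 [P=1 RW=1 US=1 PS=0]
  L1: frame=0x49 idx=25 entry=0x4B007 [P=1 RW=1 US=1 PS=0]
  L2: frame=0x4B idx=22 entry=0x4F007 [P=1 RW=1 US=1 PS=0]
  L3: frame=0x4F idx=25 entry=0x51007 [P=1 RW=1 US=1 PS=0]
  → PA=0x51841  (4 entries read)
#7 VA=0xF0001808DA9 (r,kernel):
  TLB hit vpn=0xF0001808 → PA=0x42DA9

Entries read for #7: 0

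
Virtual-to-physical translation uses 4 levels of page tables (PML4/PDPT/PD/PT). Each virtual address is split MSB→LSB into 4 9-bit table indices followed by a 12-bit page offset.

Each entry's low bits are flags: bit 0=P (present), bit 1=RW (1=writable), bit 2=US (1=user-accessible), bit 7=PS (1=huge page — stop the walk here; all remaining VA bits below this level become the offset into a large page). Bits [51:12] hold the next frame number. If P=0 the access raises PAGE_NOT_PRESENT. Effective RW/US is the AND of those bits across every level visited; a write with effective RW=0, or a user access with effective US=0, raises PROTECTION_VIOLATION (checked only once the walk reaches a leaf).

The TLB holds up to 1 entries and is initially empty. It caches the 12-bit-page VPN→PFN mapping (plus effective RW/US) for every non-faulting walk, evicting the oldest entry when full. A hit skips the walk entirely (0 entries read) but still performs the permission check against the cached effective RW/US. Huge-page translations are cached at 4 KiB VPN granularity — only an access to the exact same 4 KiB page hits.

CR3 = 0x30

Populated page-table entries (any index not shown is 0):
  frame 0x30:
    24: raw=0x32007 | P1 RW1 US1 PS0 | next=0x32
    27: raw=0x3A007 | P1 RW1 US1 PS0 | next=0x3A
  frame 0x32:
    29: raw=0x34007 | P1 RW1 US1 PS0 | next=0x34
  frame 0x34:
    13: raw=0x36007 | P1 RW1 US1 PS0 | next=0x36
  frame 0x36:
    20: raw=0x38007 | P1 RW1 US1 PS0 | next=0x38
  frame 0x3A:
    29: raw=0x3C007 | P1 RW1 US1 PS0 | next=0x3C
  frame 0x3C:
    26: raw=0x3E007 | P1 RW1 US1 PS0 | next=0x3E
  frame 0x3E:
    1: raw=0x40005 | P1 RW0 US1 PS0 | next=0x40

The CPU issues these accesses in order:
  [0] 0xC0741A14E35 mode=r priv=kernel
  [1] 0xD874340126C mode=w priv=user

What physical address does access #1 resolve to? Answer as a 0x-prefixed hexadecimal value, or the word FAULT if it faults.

Walk each access:
#0 VA=0xC0741A14E35 (r,kernel):
  L0: frame=0x30 idx=24 entry=0x32007 [P=1 RW=1 US=1 PS=0]
  L1: frame=0x32 idx=29 entry=0x34007 [P=1 RW=1 US=1 PS=0]
  L2: frame=0x34 idx=13 entry=0x36007 [P=1 RW=1 US=1 PS=0]
  L3: frame=0x36 idx=20 entry=0x38007 [P=1 RW=1 US=1 PS=0]
  ✓ 0x38E35  — 4 lookups
#1 VA=0xD874340126C (w,user):
  L0: frame=0x30 idx=27 entry=0x3A007 [P=1 RW=1 US=1 PS=0]
  L1: frame=0x3A idx=29 entry=0x3C007 [P=1 RW=1 US=1 PS=0]
  L2: frame=0x3C idx=26 entry=0x3E007 [P=1 RW=1 US=1 PS=0]
  L3: frame=0x3E idx=1 entry=0x40005 [P=1 RW=0 US=1 PS=0]
  ✗ PROTECTION_VIOLATION  [4 reads]

Access #1 PA: FAULT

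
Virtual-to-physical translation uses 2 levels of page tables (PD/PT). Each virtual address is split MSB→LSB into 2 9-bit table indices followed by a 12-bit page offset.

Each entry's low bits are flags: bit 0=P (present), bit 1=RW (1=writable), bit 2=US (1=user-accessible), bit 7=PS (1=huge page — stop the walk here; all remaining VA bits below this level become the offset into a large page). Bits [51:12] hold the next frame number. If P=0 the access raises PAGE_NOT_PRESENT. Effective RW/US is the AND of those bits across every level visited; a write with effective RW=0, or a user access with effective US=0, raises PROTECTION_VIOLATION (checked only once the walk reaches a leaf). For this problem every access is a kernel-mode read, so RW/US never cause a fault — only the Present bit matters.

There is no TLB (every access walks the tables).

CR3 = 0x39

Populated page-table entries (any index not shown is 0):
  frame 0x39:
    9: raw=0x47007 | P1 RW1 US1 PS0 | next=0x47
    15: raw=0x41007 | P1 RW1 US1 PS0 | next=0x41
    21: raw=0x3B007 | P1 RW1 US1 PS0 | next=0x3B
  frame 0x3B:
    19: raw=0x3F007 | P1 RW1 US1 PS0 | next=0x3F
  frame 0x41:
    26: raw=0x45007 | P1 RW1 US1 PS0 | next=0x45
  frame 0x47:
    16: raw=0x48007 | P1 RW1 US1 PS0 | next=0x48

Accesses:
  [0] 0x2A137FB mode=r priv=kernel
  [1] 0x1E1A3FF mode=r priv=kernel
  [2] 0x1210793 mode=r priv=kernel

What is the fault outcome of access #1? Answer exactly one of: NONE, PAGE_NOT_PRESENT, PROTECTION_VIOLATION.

Walk each access:
#0 VA=0x2A137FB (r,kernel):
  L0: frame=0x39 idx=21 entry=0x3B007 [P=1 RW=1 US=1 PS=0]
  L1: frame=0x3B idx=19 entry=0x3F007 [P=1 RW=1 US=1 PS=0]
  → PA=0x3F7FB  (2 entries read)
#1 VA=0x1E1A3FF (r,kernel):
  L0: frame=0x39 idx=15 entry=0x41007 [P=1 RW=1 US=1 PS=0]
  L1: frame=0x41 idx=26 entry=0x45007 [P=1 RW=1 US=1 PS=0]
  → PA=0x453FF  (2 entries read)
#2 VA=0x1210793 (r,kernel):
  L0: frame=0x39 idx=9 entry=0x47007 [P=1 RW=1 US=1 PS=0]
  L1: frame=0x47 idx=16 entry=0x48007 [P=1 RW=1 US=1 PS=0]
  → PA=0x48793  (2 entries read)

Access #1 fault: NONE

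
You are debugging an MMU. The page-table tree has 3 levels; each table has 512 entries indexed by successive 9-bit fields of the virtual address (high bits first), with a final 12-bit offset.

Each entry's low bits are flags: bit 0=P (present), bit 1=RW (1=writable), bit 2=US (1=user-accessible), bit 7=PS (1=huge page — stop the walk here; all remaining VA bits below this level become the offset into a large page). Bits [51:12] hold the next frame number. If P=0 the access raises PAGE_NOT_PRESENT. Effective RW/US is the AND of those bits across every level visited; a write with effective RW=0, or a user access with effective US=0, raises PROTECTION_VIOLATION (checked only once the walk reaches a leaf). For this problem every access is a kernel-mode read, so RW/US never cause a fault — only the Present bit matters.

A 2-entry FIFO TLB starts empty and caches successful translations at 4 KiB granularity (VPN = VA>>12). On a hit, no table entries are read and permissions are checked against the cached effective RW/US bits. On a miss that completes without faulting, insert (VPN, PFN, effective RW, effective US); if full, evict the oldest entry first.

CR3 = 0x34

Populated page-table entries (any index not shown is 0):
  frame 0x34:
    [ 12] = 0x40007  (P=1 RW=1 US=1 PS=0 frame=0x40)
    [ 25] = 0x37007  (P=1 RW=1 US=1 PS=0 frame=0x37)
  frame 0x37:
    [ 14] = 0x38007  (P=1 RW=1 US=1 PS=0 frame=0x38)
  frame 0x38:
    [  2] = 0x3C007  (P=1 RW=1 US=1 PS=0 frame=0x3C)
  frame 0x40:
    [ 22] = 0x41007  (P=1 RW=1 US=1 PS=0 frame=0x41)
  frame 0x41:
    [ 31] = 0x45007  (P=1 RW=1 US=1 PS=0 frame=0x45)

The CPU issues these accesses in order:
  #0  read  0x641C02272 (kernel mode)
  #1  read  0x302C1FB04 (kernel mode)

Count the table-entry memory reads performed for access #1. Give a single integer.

Per-access translation:
#0 VA=0x641C02272 (r,kernel):
  L0 @0x34[25] → 0x37007  P=1,RW=1,US=1,PS=0
  L1 @0x37[14] → 0x38007  P=1,RW=1,US=1,PS=0
  L2 @0x38[2] → 0x3C007  P=1,RW=1,US=1,PS=0
  ✓ 0x3C272  — 3 lookups
#1 VA=0x302C1FB04 (r,kernel):
  L0 @0x34[12] → 0x40007  P=1,RW=1,US=1,PS=0
  L1 @0x40[22] → 0x41007  P=1,RW=1,US=1,PS=0
  L2 @0x41[31] → 0x45007  P=1,RW=1,US=1,PS=0
  ✓ 0x45B04  — 3 lookups

Entries read for #1: 3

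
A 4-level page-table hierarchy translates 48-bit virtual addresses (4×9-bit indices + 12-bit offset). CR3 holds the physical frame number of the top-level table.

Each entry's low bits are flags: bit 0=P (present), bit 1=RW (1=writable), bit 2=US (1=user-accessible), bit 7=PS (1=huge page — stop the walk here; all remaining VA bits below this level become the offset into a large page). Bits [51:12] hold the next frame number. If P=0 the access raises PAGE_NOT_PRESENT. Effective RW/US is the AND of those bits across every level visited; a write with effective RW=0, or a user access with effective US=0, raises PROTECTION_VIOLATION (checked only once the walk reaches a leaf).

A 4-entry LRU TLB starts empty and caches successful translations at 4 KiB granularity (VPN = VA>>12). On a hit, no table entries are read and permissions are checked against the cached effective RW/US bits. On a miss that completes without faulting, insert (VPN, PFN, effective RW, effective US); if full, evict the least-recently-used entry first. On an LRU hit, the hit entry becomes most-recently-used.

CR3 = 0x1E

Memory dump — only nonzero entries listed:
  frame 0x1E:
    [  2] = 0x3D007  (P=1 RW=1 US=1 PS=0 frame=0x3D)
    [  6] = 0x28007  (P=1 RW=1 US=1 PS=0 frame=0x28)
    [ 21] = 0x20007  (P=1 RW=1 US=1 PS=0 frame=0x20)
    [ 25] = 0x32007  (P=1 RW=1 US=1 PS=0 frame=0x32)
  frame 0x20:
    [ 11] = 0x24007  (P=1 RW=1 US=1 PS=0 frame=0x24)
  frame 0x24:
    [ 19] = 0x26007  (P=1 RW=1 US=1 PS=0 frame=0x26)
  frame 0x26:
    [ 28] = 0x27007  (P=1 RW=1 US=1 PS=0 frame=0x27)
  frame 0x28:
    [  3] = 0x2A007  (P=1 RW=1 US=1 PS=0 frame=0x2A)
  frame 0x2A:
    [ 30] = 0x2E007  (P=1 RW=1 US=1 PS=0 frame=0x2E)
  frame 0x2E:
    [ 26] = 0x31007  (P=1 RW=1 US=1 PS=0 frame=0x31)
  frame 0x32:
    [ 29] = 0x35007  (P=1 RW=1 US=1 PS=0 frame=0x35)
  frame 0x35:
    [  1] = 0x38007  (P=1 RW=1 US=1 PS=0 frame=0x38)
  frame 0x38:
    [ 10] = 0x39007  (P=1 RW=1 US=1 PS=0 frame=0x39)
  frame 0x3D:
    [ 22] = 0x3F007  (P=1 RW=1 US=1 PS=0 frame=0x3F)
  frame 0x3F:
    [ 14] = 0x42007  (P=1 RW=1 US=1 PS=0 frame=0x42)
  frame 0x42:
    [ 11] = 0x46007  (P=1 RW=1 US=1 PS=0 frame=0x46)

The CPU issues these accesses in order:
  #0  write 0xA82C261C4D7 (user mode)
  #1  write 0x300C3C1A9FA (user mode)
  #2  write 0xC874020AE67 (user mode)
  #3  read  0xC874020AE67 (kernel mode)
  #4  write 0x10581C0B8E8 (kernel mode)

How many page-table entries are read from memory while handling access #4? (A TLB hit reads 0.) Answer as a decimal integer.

Trace:
#0 VA=0xA82C261C4D7 (w,user):
  lvl0: tbl 0x1E, slot 21 ⇒ 0x20007 (P1/RW1/US1/PS0)
  lvl1: tbl 0x20, slot 11 ⇒ 0x24007 (P1/RW1/US1/PS0)
  lvl2: tbl 0x24, slot 19 ⇒ 0x26007 (P1/RW1/US1/PS0)
  lvl3: tbl 0x26, slot 28 ⇒ 0x27007 (P1/RW1/US1/PS0)
  → PA=0x274D7  (4 entries read)
#1 VA=0x300C3C1A9FA (w,user):
  lvl0: tbl 0x1E, slot 6 ⇒ 0x28007 (P1/RW1/US1/PS0)
  lvl1: tbl 0x28, slot 3 ⇒ 0x2A007 (P1/RW1/US1/PS0)
  lvl2: tbl 0x2A, slot 30 ⇒ 0x2E007 (P1/RW1/US1/PS0)
  lvl3: tbl 0x2E, slot 26 ⇒ 0x31007 (P1/RW1/US1/PS0)
  → PA=0x319FA  (4 entries read)
#2 VA=0xC874020AE67 (w,user):
  lvl0: tbl 0x1E, slot 25 ⇒ 0x32007 (P1/RW1/US1/PS0)
  lvl1: tbl 0x32, slot 29 ⇒ 0x35007 (P1/RW1/US1/PS0)
  lvl2: tbl 0x35, slot 1 ⇒ 0x38007 (P1/RW1/US1/PS0)
  lvl3: tbl 0x38, slot 10 ⇒ 0x39007 (P1/RW1/US1/PS0)
  → PA=0x39E67  (4 entries read)
#3 VA=0xC874020AE67 (r,kernel):
  TLB hit vpn=0xC874020A → PA=0x39E67
#4 VA=0x10581C0B8E8 (w,kernel):
  lvl0: tbl 0x1E, slot 2 ⇒ 0x3D007 (P1/RW1/US1/PS0)
  lvl1: tbl 0x3D, slot 22 ⇒ 0x3F007 (P1/RW1/US1/PS0)
  lvl2: tbl 0x3F, slot 14 ⇒ 0x42007 (P1/RW1/US1/PS0)
  lvl3: tbl 0x42, slot 11 ⇒ 0x46007 (P1/RW1/US1/PS0)
  → PA=0x468E8  (4 entries read)

Entries read for #4: 4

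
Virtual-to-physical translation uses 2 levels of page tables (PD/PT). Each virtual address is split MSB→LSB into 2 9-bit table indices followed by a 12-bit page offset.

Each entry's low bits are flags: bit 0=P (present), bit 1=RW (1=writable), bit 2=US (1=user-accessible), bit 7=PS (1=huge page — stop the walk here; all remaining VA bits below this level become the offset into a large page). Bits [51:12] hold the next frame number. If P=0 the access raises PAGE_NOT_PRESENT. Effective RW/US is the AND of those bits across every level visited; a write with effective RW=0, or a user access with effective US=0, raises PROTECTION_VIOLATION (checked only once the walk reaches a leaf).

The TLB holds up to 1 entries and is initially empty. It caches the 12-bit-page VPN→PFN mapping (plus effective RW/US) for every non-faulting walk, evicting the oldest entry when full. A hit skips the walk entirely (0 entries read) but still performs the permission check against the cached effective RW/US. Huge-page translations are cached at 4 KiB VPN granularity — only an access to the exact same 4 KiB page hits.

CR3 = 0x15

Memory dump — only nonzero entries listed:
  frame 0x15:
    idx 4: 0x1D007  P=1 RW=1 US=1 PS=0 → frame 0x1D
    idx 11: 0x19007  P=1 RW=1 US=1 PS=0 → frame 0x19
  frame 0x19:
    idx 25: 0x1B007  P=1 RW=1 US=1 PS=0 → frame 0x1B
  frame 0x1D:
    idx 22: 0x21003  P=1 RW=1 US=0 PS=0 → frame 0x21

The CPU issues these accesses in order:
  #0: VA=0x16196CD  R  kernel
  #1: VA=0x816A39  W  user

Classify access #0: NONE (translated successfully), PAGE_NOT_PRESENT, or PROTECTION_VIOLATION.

Per-access translation:
#0 VA=0x16196CD (r,kernel):
  lvl0: tbl 0x15, slot 11 ⇒ 0x19007 (P1/RW1/US1/PS0)
  lvl1: tbl 0x19, slot 25 ⇒ 0x1B007 (P1/RW1/US1/PS0)
  ⇒ phys 0x1B6CD  [2 reads]
#1 VA=0x816A39 (w,user):
  lvl0: tbl 0x15, slot 4 ⇒ 0x1D007 (P1/RW1/US1/PS0)
  lvl1: tbl 0x1D, slot 22 ⇒ 0x21003 (P1/RW1/US0/PS0)
  ✗ PROTECTION_VIOLATION  [2 reads]

Access #0 fault: NONE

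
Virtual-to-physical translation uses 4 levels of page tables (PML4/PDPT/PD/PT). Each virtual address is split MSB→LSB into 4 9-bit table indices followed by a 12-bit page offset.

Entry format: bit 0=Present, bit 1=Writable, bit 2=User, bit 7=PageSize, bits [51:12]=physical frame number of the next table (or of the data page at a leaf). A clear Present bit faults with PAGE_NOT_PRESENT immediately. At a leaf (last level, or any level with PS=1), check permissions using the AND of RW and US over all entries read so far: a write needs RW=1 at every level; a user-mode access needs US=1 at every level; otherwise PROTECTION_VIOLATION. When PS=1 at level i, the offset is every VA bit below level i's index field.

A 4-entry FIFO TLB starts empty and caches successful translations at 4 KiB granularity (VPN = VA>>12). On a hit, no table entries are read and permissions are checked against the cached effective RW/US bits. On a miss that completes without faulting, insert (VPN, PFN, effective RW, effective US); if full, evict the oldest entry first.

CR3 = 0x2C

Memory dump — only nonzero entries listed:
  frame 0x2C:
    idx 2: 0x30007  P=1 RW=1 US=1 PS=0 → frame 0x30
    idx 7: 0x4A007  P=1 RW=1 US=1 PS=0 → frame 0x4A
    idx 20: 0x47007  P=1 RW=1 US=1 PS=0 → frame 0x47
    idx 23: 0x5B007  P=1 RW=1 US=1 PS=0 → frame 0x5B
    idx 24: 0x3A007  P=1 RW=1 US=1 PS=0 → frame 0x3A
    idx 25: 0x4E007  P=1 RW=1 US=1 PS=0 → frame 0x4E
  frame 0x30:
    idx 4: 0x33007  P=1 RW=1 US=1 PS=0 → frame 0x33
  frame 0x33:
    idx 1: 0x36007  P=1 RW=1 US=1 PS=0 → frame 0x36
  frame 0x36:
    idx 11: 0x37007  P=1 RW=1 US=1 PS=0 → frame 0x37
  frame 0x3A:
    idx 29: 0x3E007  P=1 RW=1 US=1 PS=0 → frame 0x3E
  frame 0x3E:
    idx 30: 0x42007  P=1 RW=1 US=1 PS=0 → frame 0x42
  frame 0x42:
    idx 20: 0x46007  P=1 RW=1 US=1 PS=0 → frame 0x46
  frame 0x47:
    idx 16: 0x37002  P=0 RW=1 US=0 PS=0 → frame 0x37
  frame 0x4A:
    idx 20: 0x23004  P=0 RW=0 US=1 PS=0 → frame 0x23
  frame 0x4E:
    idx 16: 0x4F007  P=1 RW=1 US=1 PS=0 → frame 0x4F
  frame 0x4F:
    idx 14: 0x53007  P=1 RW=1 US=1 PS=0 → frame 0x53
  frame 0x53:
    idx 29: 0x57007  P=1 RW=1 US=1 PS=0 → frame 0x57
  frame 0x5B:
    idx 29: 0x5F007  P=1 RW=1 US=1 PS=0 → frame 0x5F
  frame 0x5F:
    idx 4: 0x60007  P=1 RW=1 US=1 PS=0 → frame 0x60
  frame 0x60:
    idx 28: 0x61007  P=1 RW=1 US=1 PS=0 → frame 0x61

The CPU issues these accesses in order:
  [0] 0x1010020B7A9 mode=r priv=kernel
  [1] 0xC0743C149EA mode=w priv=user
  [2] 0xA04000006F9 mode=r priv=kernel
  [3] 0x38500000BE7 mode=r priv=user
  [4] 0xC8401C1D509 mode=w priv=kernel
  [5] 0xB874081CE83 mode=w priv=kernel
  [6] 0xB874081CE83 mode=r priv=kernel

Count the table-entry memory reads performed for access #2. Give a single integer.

Per-access translation:
#0 VA=0x1010020B7A9 (r,kernel):
  [0] read 0x2C idx=2: raw=0x30007 flags P=1 W=1 U=1 S=0
  [1] read 0x30 idx=4: raw=0x33007 flags P=1 W=1 U=1 S=0
  [2] read 0x33 idx=1: raw=0x36007 flags P=1 W=1 U=1 S=0
  [3] read 0x36 idx=11: raw=0x37007 flags P=1 W=1 U=1 S=0
  → PA=0x377A9  (4 entries read)
#1 VA=0xC0743C149EA (w,user):
  [0] read 0x2C idx=24: raw=0x3A007 flags P=1 W=1 U=1 S=0
  [1] read 0x3A idx=29: raw=0x3E007 flags P=1 W=1 U=1 S=0
  [2] read 0x3E idx=30: raw=0x42007 flags P=1 W=1 U=1 S=0
  [3] read 0x42 idx=20: raw=0x46007 flags P=1 W=1 U=1 S=0
  → PA=0x469EA  (4 entries read)
#2 VA=0xA04000006F9 (r,kernel):
  [0] read 0x2C idx=20: raw=0x47007 flags P=1 W=1 U=1 S=0
  [1] read 0x47 idx=16: raw=0x37002 flags P=0 W=1 U=0 S=0
  ✗ PAGE_NOT_PRESENT  [2 reads]
#3 VA=0x38500000BE7 (r,user):
  [0] read 0x2C idx=7: raw=0x4A007 flags P=1 W=1 U=1 S=0
  [1] read 0x4A idx=20: raw=0x23004 flags P=0 W=0 U=1 S=0
  ✗ PAGE_NOT_PRESENT  [2 reads]
#4 VA=0xC8401C1D509 (w,kernel):
  [0] read 0x2C idx=25: raw=0x4E007 flags P=1 W=1 U=1 S=0
  [1] read 0x4E idx=16: raw=0x4F007 flags P=1 W=1 U=1 S=0
  [2] read 0x4F idx=14: raw=0x53007 flags P=1 W=1 U=1 S=0
  [3] read 0x53 idx=29: raw=0x57007 flags P=1 W=1 U=1 S=0
  → PA=0x57509  (4 entries read)
#5 VA=0xB874081CE83 (w,kernel):
  [0] read 0x2C idx=23: raw=0x5B007 flags P=1 W=1 U=1 S=0
  [1] read 0x5B idx=29: raw=0x5F007 flags P=1 W=1 U=1 S=0
  [2] read 0x5F idx=4: raw=0x60007 flags P=1 W=1 U=1 S=0
  [3] read 0x60 idx=28: raw=0x61007 flags P=1 W=1 U=1 S=0
  → PA=0x61E83  (4 entries read)
#6 VA=0xB874081CE83 (r,kernel):
  TLB hit vpn=0xB874081C → PA=0x61E83

Entries read for #2: 2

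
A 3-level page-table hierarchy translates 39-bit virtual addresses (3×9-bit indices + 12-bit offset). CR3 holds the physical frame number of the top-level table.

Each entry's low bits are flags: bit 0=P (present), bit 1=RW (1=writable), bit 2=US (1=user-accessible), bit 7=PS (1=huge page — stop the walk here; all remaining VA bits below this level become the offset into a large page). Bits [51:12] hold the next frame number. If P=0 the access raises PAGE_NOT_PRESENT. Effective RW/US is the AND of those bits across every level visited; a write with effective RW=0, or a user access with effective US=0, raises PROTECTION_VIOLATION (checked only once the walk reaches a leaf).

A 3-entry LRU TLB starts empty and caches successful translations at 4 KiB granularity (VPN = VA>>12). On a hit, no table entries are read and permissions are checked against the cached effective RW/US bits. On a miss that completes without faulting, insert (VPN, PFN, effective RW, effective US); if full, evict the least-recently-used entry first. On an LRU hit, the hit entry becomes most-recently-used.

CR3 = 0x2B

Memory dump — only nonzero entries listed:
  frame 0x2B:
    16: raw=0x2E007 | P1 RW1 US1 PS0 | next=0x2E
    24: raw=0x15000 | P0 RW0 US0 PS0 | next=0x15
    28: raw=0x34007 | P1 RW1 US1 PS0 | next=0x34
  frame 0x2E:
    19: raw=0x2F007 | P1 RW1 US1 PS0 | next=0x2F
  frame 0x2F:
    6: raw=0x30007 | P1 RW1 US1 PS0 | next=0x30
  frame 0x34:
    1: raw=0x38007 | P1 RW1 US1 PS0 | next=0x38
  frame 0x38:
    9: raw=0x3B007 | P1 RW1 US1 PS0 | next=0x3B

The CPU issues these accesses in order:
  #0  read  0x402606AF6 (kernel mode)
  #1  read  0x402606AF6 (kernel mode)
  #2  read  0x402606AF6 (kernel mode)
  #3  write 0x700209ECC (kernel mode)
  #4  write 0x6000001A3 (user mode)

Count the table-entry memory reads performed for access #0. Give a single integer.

Walk each access:
#0 VA=0x402606AF6 (r,kernel):
  [0] read 0x2B idx=16: raw=0x2E007 flags P=1 W=1 U=1 S=0
  [1] read 0x2E idx=19: raw=0x2F007 flags P=1 W=1 U=1 S=0
  [2] read 0x2F idx=6: raw=0x30007 flags P=1 W=1 U=1 S=0
  ✓ 0x30AF6  — 3 lookups
#1 VA=0x402606AF6 (r,kernel):
  TLB hit vpn=0x402606 → PA=0x30AF6
#2 VA=0x402606AF6 (r,kernel):
  TLB hit vpn=0x402606 → PA=0x30AF6
#3 VA=0x700209ECC (w,kernel):
  [0] read 0x2B idx=28: raw=0x34007 flags P=1 W=1 U=1 S=0
  [1] read 0x34 idx=1: raw=0x38007 flags P=1 W=1 U=1 S=0
  [2] read 0x38 idx=9: raw=0x3B007 flags P=1 W=1 U=1 S=0
  ✓ 0x3BECC  — 3 lookups
#4 VA=0x6000001A3 (w,user):
  [0] read 0x2B idx=24: raw=0x15000 flags P=0 W=0 U=0 S=0
  ✗ PAGE_NOT_PRESENT  [1 reads]

Entries read for #0: 3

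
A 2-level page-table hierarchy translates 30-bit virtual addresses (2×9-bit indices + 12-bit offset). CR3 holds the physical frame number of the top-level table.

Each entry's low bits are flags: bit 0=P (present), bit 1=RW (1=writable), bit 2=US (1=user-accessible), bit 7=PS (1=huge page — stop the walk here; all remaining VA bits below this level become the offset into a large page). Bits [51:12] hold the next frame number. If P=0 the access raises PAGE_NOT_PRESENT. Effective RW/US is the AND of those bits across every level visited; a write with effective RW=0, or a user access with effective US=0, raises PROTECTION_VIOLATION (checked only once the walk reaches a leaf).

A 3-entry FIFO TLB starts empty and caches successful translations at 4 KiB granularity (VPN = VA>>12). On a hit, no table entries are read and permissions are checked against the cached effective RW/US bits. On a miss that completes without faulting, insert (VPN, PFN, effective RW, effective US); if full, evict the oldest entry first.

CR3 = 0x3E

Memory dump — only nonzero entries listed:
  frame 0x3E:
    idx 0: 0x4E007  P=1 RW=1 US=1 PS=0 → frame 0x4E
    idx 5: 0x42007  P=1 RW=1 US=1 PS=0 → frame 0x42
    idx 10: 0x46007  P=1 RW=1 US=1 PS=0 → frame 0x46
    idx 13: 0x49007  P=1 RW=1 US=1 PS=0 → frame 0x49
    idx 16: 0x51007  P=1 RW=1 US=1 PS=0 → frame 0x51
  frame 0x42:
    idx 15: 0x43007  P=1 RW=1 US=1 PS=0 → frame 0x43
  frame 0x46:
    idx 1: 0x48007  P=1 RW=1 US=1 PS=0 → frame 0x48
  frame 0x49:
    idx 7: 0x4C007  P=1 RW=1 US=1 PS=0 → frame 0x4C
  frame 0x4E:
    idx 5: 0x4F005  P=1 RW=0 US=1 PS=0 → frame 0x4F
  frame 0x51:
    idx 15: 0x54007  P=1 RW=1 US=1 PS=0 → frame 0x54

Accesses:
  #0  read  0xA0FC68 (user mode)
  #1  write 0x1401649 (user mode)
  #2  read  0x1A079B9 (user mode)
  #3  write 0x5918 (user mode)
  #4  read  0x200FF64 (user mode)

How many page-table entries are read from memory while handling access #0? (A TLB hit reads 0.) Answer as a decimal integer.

Per-access translation:
#0 VA=0xA0FC68 (r,user):
  L0: frame=0x3E idx=5 entry=0x42007 [P=1 RW=1 US=1 PS=0]
  L1: frame=0x42 idx=15 entry=0x43007 [P=1 RW=1 US=1 PS=0]
  ⇒ phys 0x43C68  [2 reads]
#1 VA=0x1401649 (w,user):
  L0: frame=0x3E idx=10 entry=0x46007 [P=1 RW=1 US=1 PS=0]
  L1: frame=0x46 idx=1 entry=0x48007 [P=1 RW=1 US=1 PS=0]
  ⇒ phys 0x48649  [2 reads]
#2 VA=0x1A079B9 (r,user):
  L0: frame=0x3E idx=13 entry=0x49007 [P=1 RW=1 US=1 PS=0]
  L1: frame=0x49 idx=7 entry=0x4C007 [P=1 RW=1 US=1 PS=0]
  ⇒ phys 0x4C9B9  [2 reads]
#3 VA=0x5918 (w,user):
  L0: frame=0x3E idx=0 entry=0x4E007 [P=1 RW=1 US=1 PS=0]
  L1: frame=0x4E idx=5 entry=0x4F005 [P=1 RW=0 US=1 PS=0]
  ⇒ fault: PROTECTION_VIOLATION  — 2 lookups
#4 VA=0x200FF64 (r,user):
  L0: frame=0x3E idx=16 entry=0x51007 [P=1 RW=1 US=1 PS=0]
  L1: frame=0x51 idx=15 entry=0x54007 [P=1 RW=1 US=1 PS=0]
  ⇒ phys 0x54F64  [2 reads]

Entries read for #0: 2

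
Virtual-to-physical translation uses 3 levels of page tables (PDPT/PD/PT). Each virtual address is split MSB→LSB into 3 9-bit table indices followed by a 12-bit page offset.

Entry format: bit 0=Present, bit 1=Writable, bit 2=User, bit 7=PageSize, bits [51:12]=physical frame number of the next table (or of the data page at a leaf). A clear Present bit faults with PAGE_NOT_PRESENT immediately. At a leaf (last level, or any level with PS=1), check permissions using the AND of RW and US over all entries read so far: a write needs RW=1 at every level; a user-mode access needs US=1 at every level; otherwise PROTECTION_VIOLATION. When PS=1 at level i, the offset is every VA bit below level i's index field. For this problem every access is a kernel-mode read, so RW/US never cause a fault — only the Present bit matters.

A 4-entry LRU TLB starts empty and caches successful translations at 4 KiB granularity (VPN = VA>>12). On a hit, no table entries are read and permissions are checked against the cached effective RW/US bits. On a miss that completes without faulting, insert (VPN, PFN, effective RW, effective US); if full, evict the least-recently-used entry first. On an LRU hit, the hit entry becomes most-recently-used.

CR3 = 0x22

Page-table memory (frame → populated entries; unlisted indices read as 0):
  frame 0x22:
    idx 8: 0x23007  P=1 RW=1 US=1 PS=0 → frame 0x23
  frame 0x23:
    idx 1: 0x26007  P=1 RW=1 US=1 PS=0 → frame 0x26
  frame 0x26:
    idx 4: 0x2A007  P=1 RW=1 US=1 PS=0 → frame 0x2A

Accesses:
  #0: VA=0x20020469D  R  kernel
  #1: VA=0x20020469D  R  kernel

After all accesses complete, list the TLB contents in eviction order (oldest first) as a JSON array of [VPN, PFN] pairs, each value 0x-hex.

Trace:
#0 VA=0x20020469D (r,kernel):
  [0] read 0x22 idx=8: raw=0x23007 flags P=1 W=1 U=1 S=0
  [1] read 0x23 idx=1: raw=0x26007 flags P=1 W=1 U=1 S=0
  [2] read 0x26 idx=4: raw=0x2A007 flags P=1 W=1 U=1 S=0
  ⇒ phys 0x2A69D  [3 reads]
#1 VA=0x20020469D (r,kernel):
  TLB hit vpn=0x200204 → PA=0x2A69D

TLB: [["0x200204", "0x2A"]]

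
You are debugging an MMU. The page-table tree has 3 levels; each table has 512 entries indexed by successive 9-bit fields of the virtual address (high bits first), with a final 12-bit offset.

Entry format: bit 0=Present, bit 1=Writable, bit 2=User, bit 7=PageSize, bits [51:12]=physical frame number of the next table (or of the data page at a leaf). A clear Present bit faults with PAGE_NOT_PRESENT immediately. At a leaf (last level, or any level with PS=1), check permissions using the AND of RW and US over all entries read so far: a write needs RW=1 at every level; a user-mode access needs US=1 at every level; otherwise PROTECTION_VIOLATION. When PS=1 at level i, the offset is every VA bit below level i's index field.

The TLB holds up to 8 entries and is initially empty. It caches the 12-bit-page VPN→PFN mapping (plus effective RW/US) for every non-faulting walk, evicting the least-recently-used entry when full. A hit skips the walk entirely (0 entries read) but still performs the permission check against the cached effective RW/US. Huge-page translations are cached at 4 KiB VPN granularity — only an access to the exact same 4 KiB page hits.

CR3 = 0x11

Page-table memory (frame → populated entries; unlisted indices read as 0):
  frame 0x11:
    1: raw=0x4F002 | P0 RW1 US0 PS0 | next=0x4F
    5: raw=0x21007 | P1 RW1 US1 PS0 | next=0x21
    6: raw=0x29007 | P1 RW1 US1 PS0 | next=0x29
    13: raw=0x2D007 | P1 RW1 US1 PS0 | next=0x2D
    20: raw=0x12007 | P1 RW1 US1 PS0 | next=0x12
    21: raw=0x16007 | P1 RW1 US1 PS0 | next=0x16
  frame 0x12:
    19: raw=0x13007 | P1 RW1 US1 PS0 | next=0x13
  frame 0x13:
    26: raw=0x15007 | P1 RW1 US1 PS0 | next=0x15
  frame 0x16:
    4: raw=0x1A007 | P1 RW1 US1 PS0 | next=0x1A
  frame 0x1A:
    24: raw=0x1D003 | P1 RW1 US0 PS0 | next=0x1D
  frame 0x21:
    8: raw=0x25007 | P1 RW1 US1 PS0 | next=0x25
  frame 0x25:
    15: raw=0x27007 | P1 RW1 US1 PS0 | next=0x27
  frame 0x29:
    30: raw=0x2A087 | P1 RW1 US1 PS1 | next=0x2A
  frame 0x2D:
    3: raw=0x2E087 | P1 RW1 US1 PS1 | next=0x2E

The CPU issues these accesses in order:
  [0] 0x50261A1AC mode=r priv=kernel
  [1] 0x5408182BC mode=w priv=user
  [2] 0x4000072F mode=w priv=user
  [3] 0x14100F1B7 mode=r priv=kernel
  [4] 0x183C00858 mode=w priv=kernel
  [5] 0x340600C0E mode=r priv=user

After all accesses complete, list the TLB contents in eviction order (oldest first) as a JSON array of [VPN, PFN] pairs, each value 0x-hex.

Walk each access:
#0 VA=0x50261A1AC (r,kernel):
  L0: frame=0x11 idx=20 entry=0x12007 [P=1 RW=1 US=1 PS=0]
  L1: frame=0x12 idx=19 entry=0x13007 [P=1 RW=1 US=1 PS=0]
  L2: frame=0x13 idx=26 entry=0x15007 [P=1 RW=1 US=1 PS=0]
  → PA=0x151AC  (3 entries read)
#1 VA=0x5408182BC (w,user):
  L0: frame=0x11 idx=21 entry=0x16007 [P=1 RW=1 US=1 PS=0]
  L1: frame=0x16 idx=4 entry=0x1A007 [P=1 RW=1 US=1 PS=0]
  L2: frame=0x1A idx=24 entry=0x1D003 [P=1 RW=1 US=0 PS=0]
  → PROTECTION_VIOLATION  (3 entries read)
#2 VA=0x4000072F (w,user):
  L0: frame=0x11 idx=1 entry=0x4F002 [P=0 RW=1 US=0 PS=0]
  → PAGE_NOT_PRESENT  (1 entries read)
#3 VA=0x14100F1B7 (r,kernel):
  L0: frame=0x11 idx=5 entry=0x21007 [P=1 RW=1 US=1 PS=0]
  L1: frame=0x21 idx=8 entry=0x25007 [P=1 RW=1 US=1 PS=0]
  L2: frame=0x25 idx=15 entry=0x27007 [P=1 RW=1 US=1 PS=0]
  → PA=0x271B7  (3 entries read)
#4 VA=0x183C00858 (w,kernel):
  L0: frame=0x11 idx=6 entry=0x29007 [P=1 RW=1 US=1 PS=0]
  L1: frame=0x29 idx=30 entry=0x2A087 [P=1 RW=1 US=1 PS=1]
  → PA=0x2A858 (huge @L1)  (2 entries read)
#5 VA=0x340600C0E (r,user):
  L0: frame=0x11 idx=13 entry=0x2D007 [P=1 RW=1 US=1 PS=0]
  L1: frame=0x2D idx=3 entry=0x2E087 [P=1 RW=1 US=1 PS=1]
  → PA=0x2EC0E (huge @L1)  (2 entries read)

TLB: [["0x50261A", "0x15"], ["0x14100F", "0x27"], ["0x183C00", "0x2A"], ["0x340600", "0x2E"]]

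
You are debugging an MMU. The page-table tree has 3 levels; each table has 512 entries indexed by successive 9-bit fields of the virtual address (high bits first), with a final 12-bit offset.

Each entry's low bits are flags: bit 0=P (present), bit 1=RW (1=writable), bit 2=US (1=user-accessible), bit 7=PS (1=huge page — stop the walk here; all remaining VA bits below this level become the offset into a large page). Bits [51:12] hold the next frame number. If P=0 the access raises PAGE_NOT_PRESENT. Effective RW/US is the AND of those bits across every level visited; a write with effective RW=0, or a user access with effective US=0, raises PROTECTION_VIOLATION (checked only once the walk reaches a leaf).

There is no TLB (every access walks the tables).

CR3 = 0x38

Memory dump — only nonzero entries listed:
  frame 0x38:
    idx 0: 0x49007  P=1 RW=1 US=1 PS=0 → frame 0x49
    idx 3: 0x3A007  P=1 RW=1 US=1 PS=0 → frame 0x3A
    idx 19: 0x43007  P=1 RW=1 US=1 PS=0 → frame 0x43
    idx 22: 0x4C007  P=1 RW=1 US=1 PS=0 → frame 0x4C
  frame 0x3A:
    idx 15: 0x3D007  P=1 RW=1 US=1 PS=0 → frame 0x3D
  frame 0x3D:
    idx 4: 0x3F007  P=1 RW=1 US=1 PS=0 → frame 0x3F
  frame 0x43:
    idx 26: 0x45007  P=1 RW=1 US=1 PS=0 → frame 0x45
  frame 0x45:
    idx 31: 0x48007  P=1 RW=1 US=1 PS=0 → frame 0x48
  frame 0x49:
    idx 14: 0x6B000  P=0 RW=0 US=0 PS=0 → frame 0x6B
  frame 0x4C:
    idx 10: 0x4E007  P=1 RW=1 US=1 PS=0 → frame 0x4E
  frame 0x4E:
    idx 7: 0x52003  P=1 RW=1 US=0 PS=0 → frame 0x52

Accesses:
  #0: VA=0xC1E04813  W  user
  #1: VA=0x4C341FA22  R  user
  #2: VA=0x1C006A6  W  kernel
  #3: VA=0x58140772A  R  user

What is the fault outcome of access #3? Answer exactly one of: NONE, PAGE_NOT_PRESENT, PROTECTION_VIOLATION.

Trace:
#0 VA=0xC1E04813 (w,user):
  [0] read 0x38 idx=3: raw=0x3A007 flags P=1 W=1 U=1 S=0
  [1] read 0x3A idx=15: raw=0x3D007 flags P=1 W=1 U=1 S=0
  [2] read 0x3D idx=4: raw=0x3F007 flags P=1 W=1 U=1 S=0
  ⇒ phys 0x3F813  [3 reads]
#1 VA=0x4C341FA22 (r,user):
  [0] read 0x38 idx=19: raw=0x43007 flags P=1 W=1 U=1 S=0
  [1] read 0x43 idx=26: raw=0x45007 flags P=1 W=1 U=1 S=0
  [2] read 0x45 idx=31: raw=0x48007 flags P=1 W=1 U=1 S=0
  ⇒ phys 0x48A22  [3 reads]
#2 VA=0x1C006A6 (w,kernel):
  [0] read 0x38 idx=0: raw=0x49007 flags P=1 W=1 U=1 S=0
  [1] read 0x49 idx=14: raw=0x6B000 flags P=0 W=0 U=0 S=0
  ✗ PAGE_NOT_PRESENT  [2 reads]
#3 VA=0x58140772A (r,user):
  [0] read 0x38 idx=22: raw=0x4C007 flags P=1 W=1 U=1 S=0
  [1] read 0x4C idx=10: raw=0x4E007 flags P=1 W=1 U=1 S=0
  [2] read 0x4E idx=7: raw=0x52003 flags P=1 W=1 U=0 S=0
  ✗ PROTECTION_VIOLATION  [3 reads]

Access #3 fault: PROTECTION_VIOLATION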